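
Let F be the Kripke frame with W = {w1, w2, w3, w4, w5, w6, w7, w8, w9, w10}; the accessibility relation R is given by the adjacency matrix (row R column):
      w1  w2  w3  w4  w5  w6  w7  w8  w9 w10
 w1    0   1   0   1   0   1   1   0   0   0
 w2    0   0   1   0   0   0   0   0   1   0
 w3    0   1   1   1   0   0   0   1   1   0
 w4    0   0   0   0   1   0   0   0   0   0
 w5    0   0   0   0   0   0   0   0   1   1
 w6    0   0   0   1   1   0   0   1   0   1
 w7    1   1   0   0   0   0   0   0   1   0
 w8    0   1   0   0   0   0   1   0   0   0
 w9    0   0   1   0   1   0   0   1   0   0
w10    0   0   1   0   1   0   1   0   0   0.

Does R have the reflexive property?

Reflexive: no — w1 is not related to itself.

No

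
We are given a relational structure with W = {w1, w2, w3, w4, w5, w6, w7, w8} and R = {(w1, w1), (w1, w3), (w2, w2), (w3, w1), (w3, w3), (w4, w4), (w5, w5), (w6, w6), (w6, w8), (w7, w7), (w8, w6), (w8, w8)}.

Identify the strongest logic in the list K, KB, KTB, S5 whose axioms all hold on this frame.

Symmetric (axiom B): yes — every pair in R has its reverse in R.
Reflexive (axiom T): yes — every world is R-related to itself.
Euclidean (axiom 5): yes — any two successors of a common world are R-related.
So F validates K, KB, KTB, S5. The strongest is S5.

S5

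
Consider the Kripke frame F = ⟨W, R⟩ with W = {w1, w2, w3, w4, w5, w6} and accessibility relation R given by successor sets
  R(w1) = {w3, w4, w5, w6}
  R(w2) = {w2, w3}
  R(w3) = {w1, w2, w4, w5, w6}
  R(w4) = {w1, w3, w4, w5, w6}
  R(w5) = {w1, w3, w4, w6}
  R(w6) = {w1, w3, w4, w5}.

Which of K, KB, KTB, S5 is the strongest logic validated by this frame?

Symmetric (axiom B): yes — every pair in R has its reverse in R.
Reflexive (axiom T): no — w1 is not related to itself.
Euclidean (axiom 5): no — w3 R w1 and w3 R w2, but not w1 R w2.
So F validates K, KB; KTB would additionally require R to be reflexive. The strongest is KB.

KB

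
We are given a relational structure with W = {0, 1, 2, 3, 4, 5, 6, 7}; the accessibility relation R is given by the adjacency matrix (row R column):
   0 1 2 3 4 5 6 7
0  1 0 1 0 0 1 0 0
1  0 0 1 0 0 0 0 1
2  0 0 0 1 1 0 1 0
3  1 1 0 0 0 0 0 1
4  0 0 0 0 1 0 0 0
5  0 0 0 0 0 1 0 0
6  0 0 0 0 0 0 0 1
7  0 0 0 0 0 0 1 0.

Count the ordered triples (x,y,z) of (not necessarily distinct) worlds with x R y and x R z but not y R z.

26

Enumerating: (0,2,0), (0,2,2), (0,2,5), (0,5,0), (0,5,2), (1,2,2), (1,2,7), (1,7,2), (1,7,7), (2,3,3), (2,3,4), (2,3,6), … and 14 more.
Total: 26.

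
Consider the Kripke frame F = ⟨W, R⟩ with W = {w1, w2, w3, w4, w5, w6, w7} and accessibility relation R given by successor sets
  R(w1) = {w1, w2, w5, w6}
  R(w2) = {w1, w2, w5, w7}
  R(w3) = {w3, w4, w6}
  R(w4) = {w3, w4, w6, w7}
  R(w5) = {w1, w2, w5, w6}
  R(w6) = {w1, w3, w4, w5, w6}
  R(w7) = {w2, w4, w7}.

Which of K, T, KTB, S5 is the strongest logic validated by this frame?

Reflexive (axiom T): yes — every world is R-related to itself.
Symmetric (axiom B): yes — every pair in R has its reverse in R.
Euclidean (axiom 5): no — w1 R w2 and w1 R w6, but not w2 R w6.
So F validates K, T, KTB; S5 would additionally require R to be Euclidean. The strongest is KTB.

KTB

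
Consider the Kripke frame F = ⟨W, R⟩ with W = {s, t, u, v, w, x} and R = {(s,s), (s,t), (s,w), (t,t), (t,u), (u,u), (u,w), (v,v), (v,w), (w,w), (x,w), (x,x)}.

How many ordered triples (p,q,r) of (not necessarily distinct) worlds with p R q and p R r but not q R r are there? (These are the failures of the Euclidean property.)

Enumerating: (s,t,s), (s,t,w), (s,w,s), (s,w,t), (t,u,t), (u,w,u), (v,w,v), (x,w,x).

8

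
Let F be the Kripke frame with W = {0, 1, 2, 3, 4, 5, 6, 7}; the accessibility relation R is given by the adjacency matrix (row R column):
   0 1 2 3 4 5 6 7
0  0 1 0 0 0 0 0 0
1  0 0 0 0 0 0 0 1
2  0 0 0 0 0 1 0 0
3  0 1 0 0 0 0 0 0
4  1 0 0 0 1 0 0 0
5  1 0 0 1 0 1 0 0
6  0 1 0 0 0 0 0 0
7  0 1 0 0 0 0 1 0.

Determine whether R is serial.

Yes

Serial: yes — every world has a successor (e.g. 0 R 1).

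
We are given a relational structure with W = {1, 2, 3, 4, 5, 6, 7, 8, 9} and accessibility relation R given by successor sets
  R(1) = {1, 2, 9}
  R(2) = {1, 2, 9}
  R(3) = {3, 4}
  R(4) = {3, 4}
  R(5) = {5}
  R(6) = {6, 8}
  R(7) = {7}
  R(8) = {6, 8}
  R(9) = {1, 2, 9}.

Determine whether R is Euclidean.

Yes

Euclidean: yes — any two successors of a common world are R-related.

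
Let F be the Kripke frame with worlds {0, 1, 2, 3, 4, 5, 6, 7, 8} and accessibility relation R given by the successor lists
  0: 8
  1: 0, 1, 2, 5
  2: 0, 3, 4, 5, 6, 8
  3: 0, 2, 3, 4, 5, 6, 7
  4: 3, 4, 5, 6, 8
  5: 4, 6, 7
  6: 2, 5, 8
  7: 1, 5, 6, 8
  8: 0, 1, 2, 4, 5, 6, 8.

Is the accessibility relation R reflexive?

Reflexive: no — 0 is not related to itself.

No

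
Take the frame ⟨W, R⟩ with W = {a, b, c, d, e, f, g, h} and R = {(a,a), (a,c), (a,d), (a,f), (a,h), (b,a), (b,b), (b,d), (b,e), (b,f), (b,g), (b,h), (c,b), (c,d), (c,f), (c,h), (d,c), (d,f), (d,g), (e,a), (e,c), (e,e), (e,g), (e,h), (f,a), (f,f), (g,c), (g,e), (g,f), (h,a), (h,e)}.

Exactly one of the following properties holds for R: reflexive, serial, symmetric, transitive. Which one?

Reflexive: no — c is not related to itself.
Serial: yes — every world has a successor (e.g. a R a).
Symmetric: no — a R c but not c R a.
Transitive: no — a R c and c R b, but not a R b.
Only serial holds.

serial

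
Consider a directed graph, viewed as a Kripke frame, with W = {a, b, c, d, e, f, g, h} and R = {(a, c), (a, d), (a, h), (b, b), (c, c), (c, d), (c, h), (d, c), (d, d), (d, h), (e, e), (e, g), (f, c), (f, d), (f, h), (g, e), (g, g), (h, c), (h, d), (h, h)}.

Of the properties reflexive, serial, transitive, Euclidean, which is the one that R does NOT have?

Reflexive: no — a is not related to itself.
Serial: yes — every world has a successor (e.g. a R c).
Transitive: yes — every two-step R-path is closed by a direct edge.
Euclidean: yes — any two successors of a common world are R-related.
Only reflexive fails.

reflexive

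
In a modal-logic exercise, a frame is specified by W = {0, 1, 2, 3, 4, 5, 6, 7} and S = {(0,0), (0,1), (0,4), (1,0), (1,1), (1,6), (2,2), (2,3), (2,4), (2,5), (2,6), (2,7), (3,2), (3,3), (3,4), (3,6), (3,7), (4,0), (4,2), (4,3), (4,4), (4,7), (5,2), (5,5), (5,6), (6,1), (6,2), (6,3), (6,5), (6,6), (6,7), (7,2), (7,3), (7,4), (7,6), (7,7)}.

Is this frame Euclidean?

Euclidean: no — 0 S 1 and 0 S 4, but not 1 S 4.

No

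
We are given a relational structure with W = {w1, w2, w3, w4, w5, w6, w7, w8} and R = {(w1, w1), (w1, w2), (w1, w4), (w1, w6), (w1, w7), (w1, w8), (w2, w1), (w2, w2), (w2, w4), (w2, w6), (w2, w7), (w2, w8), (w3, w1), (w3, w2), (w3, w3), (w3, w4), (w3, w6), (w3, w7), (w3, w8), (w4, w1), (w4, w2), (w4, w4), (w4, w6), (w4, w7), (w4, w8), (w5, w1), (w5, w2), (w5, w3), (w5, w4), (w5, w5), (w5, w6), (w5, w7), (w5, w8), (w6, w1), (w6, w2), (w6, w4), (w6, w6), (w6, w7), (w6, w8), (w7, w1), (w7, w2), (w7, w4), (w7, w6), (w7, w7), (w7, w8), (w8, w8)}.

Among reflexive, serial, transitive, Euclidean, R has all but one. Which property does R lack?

Reflexive: yes — every world is R-related to itself.
Serial: yes — every world has a successor (e.g. w1 R w1).
Transitive: yes — every two-step R-path is closed by a direct edge.
Euclidean: no — w1 R w8 and w1 R w2, but not w8 R w2.
Only Euclidean fails.

Euclidean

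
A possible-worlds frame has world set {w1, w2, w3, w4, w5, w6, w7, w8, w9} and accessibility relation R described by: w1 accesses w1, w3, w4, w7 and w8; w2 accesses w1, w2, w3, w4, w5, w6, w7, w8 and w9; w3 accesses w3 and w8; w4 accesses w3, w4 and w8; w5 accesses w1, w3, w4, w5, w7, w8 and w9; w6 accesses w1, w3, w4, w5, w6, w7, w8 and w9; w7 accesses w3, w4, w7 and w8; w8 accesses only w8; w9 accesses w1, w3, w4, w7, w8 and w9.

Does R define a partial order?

Reflexive: yes — every world is R-related to itself.
Transitive: yes — every two-step R-path is closed by a direct edge.
Antisymmetric: yes — no distinct pair is related both ways.
So R is a partial order.

Yes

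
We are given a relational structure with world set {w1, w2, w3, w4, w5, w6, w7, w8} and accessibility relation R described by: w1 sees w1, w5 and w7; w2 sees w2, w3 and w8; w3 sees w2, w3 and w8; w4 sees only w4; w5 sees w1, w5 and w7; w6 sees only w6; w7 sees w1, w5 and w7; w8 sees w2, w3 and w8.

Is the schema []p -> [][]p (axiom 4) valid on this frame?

Axiom 4 corresponds to the accessibility relation being transitive.
Transitive: yes — every two-step R-path is closed by a direct edge.

Yes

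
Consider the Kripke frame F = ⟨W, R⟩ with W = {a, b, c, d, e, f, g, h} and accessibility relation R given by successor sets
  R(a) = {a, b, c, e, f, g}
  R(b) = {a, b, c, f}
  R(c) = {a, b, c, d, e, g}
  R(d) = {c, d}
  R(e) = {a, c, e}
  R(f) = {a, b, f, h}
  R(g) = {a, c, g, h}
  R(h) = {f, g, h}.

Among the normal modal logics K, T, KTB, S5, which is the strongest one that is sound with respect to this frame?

KTB

Reflexive (axiom T): yes — every world is R-related to itself.
Symmetric (axiom B): yes — every pair in R has its reverse in R.
Euclidean (axiom 5): no — a R b and a R e, but not b R e.
So F validates K, T, KTB; S5 would additionally require R to be Euclidean. The strongest is KTB.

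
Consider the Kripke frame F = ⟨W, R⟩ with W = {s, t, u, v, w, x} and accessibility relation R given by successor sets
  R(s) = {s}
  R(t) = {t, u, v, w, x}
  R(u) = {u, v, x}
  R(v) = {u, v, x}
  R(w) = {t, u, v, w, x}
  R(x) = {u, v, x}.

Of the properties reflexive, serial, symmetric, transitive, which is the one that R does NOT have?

Reflexive: yes — every world is R-related to itself.
Serial: yes — every world has a successor (e.g. s R s).
Symmetric: no — t R u but not u R t.
Transitive: yes — every two-step R-path is closed by a direct edge.
Only symmetric fails.

symmetric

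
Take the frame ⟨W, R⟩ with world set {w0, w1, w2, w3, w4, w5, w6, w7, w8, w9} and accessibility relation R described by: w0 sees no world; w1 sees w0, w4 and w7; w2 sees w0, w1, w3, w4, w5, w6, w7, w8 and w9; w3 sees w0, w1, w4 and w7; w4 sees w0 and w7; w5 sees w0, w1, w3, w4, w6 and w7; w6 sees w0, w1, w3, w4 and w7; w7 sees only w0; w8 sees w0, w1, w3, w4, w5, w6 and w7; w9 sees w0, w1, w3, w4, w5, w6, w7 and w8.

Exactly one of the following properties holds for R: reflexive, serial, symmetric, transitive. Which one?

transitive

Reflexive: no — w0 is not related to itself.
Serial: no — w0 has no R-successor.
Symmetric: no — w1 R w0 but not w0 R w1.
Transitive: yes — every two-step R-path is closed by a direct edge.
Only transitive holds.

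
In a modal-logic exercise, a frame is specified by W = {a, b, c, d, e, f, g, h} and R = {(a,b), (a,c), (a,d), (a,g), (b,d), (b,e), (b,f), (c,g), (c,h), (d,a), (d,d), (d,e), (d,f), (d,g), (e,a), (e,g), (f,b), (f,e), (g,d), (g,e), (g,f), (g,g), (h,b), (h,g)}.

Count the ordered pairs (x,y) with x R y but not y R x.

Enumerating: (a,b), (a,c), (a,g), (b,d), (b,e), (c,g), (c,h), (d,e), (d,f), (e,a), (f,e), (g,f), (h,b), (h,g).

14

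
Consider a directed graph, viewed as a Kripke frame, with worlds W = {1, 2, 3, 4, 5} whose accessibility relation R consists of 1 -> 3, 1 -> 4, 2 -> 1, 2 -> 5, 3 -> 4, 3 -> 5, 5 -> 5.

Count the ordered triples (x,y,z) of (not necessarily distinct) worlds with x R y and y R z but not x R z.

3

Enumerating: (1,3,5), (2,1,3), (2,1,4).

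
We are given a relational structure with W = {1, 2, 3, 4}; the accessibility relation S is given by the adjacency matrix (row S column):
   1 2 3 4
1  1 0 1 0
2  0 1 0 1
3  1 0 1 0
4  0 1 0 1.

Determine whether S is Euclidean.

Euclidean: yes — any two successors of a common world are S-related.

Yes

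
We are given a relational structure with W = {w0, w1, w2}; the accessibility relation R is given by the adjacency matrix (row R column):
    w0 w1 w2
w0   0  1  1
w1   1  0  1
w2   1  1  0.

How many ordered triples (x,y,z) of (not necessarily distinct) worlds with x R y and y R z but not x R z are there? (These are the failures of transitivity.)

Enumerating: (w0,w1,w0), (w0,w2,w0), (w1,w0,w1), (w1,w2,w1), (w2,w0,w2), (w2,w1,w2).

6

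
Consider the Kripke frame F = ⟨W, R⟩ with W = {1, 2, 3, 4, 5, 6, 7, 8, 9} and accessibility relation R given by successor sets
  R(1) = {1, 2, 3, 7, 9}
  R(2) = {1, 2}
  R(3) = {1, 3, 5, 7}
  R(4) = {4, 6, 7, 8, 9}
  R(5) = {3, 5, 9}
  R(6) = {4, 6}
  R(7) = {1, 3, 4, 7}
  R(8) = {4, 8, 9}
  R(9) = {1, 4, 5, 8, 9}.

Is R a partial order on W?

No

Reflexive: yes — every world is R-related to itself.
Transitive: no — 1 R 3 and 3 R 5, but not 1 R 5.
Antisymmetric: no — 1 R 2 and 2 R 1 with 1 ≠ 2.
So R is not a partial order.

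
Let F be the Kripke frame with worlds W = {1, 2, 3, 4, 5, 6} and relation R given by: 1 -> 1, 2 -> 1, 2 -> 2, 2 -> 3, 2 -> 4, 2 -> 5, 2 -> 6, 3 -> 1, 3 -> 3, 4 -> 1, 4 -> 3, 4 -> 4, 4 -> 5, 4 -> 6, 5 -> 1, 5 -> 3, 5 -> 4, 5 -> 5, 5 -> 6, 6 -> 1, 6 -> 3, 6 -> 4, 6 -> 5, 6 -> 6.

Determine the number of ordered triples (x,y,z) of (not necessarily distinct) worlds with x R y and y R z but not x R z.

R is transitive; there are no such tuples.

0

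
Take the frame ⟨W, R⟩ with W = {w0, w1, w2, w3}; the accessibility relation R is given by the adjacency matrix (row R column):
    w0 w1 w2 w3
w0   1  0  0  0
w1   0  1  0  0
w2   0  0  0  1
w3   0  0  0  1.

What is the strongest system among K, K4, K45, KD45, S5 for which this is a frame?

KD45

Transitive (axiom 4): yes — every two-step R-path is closed by a direct edge.
Euclidean (axiom 5): yes — any two successors of a common world are R-related.
Serial (axiom D): yes — every world has a successor (e.g. w0 R w0).
Reflexive (axiom T): no — w2 is not related to itself.
So F validates K, K4, K45, KD45; S5 would additionally require R to be reflexive. The strongest is KD45.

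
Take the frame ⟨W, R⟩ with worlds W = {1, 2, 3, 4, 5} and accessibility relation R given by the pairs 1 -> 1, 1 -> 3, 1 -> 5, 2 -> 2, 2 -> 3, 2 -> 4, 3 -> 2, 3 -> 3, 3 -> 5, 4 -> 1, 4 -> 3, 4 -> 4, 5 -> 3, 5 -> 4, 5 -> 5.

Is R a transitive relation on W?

No

Transitive: no — 1 R 3 and 3 R 2, but not 1 R 2.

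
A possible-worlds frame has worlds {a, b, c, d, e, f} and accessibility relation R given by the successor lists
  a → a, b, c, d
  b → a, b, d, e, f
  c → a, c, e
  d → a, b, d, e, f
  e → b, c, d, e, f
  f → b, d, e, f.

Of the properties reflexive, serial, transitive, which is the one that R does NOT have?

Reflexive: yes — every world is R-related to itself.
Serial: yes — every world has a successor (e.g. a R a).
Transitive: no — a R b and b R e, but not a R e.
Only transitive fails.

transitive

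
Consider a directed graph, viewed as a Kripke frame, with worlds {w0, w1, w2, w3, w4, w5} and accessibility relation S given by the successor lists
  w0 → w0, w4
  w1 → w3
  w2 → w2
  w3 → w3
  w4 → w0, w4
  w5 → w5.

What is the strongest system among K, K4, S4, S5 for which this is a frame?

Transitive (axiom 4): yes — every two-step S-path is closed by a direct edge.
Reflexive (axiom T): no — w1 is not related to itself.
Euclidean (axiom 5): yes — any two successors of a common world are S-related.
So F validates K, K4; S4 would additionally require S to be reflexive. The strongest is K4.

K4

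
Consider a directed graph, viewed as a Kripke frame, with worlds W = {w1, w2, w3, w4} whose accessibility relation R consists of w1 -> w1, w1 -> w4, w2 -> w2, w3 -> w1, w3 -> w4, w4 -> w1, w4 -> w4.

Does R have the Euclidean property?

Euclidean: yes — any two successors of a common world are R-related.

Yes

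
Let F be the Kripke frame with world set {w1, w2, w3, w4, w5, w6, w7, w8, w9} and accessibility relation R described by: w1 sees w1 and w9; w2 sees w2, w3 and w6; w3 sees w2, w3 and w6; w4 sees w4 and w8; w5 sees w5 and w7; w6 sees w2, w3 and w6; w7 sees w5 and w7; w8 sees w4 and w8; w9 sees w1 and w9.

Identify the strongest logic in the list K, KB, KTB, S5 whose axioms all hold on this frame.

Symmetric (axiom B): yes — every pair in R has its reverse in R.
Reflexive (axiom T): yes — every world is R-related to itself.
Euclidean (axiom 5): yes — any two successors of a common world are R-related.
So F validates K, KB, KTB, S5. The strongest is S5.

S5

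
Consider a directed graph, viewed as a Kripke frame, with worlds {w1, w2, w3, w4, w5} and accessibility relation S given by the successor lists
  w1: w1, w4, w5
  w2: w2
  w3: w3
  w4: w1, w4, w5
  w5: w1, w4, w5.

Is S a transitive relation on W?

Yes

Transitive: yes — every two-step S-path is closed by a direct edge.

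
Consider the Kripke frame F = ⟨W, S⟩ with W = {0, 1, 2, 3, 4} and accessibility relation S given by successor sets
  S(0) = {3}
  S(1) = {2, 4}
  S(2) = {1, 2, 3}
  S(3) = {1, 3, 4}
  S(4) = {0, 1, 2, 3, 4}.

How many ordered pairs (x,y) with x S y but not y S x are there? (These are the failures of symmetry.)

5

Enumerating: (0,3), (2,3), (3,1), (4,0), (4,2).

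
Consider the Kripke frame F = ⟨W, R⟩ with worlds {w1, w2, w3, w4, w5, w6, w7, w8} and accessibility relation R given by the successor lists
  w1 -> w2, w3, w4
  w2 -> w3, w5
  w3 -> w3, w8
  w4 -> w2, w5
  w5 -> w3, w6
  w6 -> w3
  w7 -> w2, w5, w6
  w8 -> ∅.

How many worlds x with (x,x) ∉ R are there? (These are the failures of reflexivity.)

Enumerating: w1, w2, w4, w5, w6, w7, w8.

7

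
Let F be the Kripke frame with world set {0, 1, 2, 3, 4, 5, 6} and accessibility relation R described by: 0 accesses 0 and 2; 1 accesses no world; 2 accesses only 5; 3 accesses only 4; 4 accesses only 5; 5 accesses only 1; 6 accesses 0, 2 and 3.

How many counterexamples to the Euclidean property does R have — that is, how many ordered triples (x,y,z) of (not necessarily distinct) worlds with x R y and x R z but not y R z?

13

Enumerating: (0,2,0), (0,2,2), (2,5,5), (3,4,4), (4,5,5), (5,1,1), (6,0,3), (6,2,0), (6,2,2), (6,2,3), (6,3,0), (6,3,2), (6,3,3).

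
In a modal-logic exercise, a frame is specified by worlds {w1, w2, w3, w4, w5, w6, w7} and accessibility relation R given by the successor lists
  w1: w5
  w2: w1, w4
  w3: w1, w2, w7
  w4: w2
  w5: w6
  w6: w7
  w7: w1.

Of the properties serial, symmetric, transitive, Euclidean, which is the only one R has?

serial

Serial: yes — every world has a successor (e.g. w1 R w5).
Symmetric: no — w1 R w5 but not w5 R w1.
Transitive: no — w1 R w5 and w5 R w6, but not w1 R w6.
Euclidean: no — w2 R w1 and w2 R w4, but not w1 R w4.
Only serial holds.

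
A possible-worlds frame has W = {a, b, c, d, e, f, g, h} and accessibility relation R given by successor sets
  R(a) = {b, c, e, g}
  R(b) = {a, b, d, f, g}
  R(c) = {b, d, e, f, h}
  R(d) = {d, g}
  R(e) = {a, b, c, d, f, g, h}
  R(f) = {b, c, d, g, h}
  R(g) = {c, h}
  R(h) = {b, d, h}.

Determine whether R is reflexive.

No

Reflexive: no — a is not related to itself.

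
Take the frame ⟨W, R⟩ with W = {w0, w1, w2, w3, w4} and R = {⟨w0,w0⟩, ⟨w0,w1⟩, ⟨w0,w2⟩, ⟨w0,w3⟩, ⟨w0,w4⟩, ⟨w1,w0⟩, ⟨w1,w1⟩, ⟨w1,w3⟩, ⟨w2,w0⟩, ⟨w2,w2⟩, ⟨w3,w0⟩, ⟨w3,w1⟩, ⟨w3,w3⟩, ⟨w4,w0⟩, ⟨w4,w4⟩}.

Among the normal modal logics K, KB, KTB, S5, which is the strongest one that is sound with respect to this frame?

Symmetric (axiom B): yes — every pair in R has its reverse in R.
Reflexive (axiom T): yes — every world is R-related to itself.
Euclidean (axiom 5): no — w0 R w1 and w0 R w2, but not w1 R w2.
So F validates K, KB, KTB; S5 would additionally require R to be Euclidean. The strongest is KTB.

KTB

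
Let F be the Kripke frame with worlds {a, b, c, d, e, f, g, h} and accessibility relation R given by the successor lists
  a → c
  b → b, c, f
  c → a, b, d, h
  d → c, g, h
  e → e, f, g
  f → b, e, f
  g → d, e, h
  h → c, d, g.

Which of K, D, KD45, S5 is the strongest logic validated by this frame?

D

Serial (axiom D): yes — every world has a successor (e.g. a R c).
Euclidean (axiom 5): no — b R c and b R f, but not c R f.
Transitive (axiom 4): no — a R c and c R b, but not a R b.
Reflexive (axiom T): no — a is not related to itself.
So F validates K, D; KD45 would additionally require R to be Euclidean and transitive. The strongest is D.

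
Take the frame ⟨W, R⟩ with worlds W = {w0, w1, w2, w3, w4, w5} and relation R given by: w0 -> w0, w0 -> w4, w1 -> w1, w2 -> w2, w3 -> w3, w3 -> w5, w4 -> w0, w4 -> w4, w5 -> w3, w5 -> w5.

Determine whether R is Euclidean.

Yes

Euclidean: yes — any two successors of a common world are R-related.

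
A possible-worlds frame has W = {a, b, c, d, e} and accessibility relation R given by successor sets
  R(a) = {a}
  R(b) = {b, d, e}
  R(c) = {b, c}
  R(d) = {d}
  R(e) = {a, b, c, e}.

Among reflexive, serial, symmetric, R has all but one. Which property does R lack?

Reflexive: yes — every world is R-related to itself.
Serial: yes — every world has a successor (e.g. a R a).
Symmetric: no — b R d but not d R b.
Only symmetric fails.

symmetric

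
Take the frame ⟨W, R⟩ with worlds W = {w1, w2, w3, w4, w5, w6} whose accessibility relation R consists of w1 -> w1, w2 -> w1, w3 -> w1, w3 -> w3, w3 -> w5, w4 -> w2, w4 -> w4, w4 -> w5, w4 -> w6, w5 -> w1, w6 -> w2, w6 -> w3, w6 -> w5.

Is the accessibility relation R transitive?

No

Transitive: no — w4 R w2 and w2 R w1, but not w4 R w1.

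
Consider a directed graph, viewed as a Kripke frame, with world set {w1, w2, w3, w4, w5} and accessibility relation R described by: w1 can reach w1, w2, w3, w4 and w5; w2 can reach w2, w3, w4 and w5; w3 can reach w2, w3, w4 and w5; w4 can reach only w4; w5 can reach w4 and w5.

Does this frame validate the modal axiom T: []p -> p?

The schema T characterises exactly the reflexive frames.
Reflexive: yes — every world is R-related to itself.

Yes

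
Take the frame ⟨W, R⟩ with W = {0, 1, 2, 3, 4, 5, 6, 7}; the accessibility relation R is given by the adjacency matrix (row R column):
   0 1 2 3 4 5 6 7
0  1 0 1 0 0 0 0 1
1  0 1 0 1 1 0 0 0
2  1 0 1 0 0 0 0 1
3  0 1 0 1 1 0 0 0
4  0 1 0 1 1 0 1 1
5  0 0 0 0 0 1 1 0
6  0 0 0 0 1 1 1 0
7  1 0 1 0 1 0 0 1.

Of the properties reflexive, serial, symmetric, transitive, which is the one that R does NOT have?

transitive

Reflexive: yes — every world is R-related to itself.
Serial: yes — every world has a successor (e.g. 0 R 0).
Symmetric: yes — every pair in R has its reverse in R.
Transitive: no — 0 R 7 and 7 R 4, but not 0 R 4.
Only transitive fails.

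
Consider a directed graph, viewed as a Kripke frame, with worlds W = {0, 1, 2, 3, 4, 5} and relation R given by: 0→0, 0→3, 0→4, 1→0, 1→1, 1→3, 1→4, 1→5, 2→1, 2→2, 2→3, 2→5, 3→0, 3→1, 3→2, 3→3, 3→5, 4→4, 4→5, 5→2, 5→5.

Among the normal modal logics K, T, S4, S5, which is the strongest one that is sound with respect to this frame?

Reflexive (axiom T): yes — every world is R-related to itself.
Transitive (axiom 4): no — 0 R 3 and 3 R 1, but not 0 R 1.
Euclidean (axiom 5): no — 0 R 3 and 0 R 4, but not 3 R 4.
So F validates K, T; S4 would additionally require R to be transitive. The strongest is T.

T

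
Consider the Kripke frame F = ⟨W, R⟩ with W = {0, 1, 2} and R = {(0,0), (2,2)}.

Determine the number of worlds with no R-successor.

Enumerating: 1.

1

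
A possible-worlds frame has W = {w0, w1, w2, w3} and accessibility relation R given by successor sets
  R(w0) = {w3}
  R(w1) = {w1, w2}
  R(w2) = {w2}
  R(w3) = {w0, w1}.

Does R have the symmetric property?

No

Symmetric: no — w1 R w2 but not w2 R w1.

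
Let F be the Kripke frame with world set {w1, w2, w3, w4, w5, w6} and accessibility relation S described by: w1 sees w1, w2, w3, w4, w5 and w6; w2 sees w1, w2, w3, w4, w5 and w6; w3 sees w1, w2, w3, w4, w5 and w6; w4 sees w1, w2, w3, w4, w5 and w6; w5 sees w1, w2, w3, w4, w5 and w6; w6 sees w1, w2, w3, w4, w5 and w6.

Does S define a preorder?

Reflexive: yes — every world is S-related to itself.
Transitive: yes — every two-step S-path is closed by a direct edge.
So S is a preorder.

Yes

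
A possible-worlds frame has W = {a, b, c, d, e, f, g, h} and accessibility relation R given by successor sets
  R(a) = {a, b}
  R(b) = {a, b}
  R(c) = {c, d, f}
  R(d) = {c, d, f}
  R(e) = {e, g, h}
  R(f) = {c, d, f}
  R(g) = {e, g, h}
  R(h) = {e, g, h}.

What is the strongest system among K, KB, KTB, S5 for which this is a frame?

S5

Symmetric (axiom B): yes — every pair in R has its reverse in R.
Reflexive (axiom T): yes — every world is R-related to itself.
Euclidean (axiom 5): yes — any two successors of a common world are R-related.
So F validates K, KB, KTB, S5. The strongest is S5.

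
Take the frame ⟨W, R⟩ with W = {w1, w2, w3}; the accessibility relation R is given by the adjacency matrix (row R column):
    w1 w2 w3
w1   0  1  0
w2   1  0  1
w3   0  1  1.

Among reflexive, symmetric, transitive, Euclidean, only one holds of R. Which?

Reflexive: no — w1 is not related to itself.
Symmetric: yes — every pair in R has its reverse in R.
Transitive: no — w1 R w2 and w2 R w3, but not w1 R w3.
Euclidean: no — w2 R w1 and w2 R w3, but not w1 R w3.
Only symmetric holds.

symmetric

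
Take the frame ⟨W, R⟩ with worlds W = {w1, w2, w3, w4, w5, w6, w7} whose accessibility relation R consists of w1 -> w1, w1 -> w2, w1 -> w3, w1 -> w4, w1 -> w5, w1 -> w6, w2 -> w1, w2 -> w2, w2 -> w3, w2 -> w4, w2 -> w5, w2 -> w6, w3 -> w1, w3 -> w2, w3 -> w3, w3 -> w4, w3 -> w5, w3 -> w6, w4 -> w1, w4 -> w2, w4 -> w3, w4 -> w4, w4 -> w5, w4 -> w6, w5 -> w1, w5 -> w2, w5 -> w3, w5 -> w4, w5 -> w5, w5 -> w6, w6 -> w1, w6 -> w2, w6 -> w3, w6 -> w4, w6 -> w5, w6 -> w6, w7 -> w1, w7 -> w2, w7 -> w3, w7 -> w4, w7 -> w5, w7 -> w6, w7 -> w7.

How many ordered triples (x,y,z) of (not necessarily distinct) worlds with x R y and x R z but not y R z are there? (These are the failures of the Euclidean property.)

6

Enumerating: (w7,w1,w7), (w7,w2,w7), (w7,w3,w7), (w7,w4,w7), (w7,w5,w7), (w7,w6,w7).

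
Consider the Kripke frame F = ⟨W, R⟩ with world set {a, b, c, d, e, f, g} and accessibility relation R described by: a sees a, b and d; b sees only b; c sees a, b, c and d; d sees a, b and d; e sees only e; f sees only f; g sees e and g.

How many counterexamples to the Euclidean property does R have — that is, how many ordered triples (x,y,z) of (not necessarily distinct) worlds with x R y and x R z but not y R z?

10

Enumerating: (a,b,a), (a,b,d), (c,a,c), (c,b,a), (c,b,c), (c,b,d), (c,d,c), (d,b,a), (d,b,d), (g,e,g).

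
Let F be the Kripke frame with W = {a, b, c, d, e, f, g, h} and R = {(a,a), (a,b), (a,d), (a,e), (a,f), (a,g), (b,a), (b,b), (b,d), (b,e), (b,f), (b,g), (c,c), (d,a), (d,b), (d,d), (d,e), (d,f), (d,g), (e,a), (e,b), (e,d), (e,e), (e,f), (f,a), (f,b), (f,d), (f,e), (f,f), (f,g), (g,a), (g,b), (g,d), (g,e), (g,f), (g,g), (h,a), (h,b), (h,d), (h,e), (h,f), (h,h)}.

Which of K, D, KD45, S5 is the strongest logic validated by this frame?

Serial (axiom D): yes — every world has a successor (e.g. a R a).
Euclidean (axiom 5): no — a R e and a R g, but not e R g.
Transitive (axiom 4): no — e R a and a R g, but not e R g.
Reflexive (axiom T): yes — every world is R-related to itself.
So F validates K, D; KD45 would additionally require R to be Euclidean and transitive. The strongest is D.

D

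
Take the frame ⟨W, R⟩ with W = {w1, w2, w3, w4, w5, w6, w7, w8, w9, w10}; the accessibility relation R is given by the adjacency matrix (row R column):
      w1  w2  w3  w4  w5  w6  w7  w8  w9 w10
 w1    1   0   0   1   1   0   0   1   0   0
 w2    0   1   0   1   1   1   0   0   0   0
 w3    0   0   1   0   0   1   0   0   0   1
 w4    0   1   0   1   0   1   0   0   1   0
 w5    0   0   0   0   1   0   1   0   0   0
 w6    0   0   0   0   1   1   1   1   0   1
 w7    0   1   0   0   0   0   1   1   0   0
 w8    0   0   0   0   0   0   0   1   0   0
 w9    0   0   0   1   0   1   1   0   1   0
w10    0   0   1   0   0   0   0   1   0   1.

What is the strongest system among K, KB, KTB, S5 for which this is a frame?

K

Symmetric (axiom B): no — w1 R w4 but not w4 R w1.
Reflexive (axiom T): yes — every world is R-related to itself.
Euclidean (axiom 5): no — w1 R w4 and w1 R w5, but not w4 R w5.
So F validates K; KB would additionally require R to be symmetric. The strongest is K.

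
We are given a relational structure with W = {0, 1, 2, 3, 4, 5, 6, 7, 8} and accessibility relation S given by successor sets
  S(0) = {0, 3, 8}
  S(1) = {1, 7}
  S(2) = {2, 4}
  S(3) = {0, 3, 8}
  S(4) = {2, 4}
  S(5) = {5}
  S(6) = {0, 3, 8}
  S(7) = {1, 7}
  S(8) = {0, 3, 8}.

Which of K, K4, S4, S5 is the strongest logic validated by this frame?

Transitive (axiom 4): yes — every two-step S-path is closed by a direct edge.
Reflexive (axiom T): no — 6 is not related to itself.
Euclidean (axiom 5): yes — any two successors of a common world are S-related.
So F validates K, K4; S4 would additionally require S to be reflexive. The strongest is K4.

K4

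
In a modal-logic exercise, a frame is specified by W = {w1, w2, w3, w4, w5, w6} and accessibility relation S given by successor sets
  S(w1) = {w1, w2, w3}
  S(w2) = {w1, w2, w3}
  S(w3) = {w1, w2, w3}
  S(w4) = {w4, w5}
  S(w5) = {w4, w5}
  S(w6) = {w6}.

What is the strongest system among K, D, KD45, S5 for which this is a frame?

Serial (axiom D): yes — every world has a successor (e.g. w1 S w1).
Euclidean (axiom 5): yes — any two successors of a common world are S-related.
Transitive (axiom 4): yes — every two-step S-path is closed by a direct edge.
Reflexive (axiom T): yes — every world is S-related to itself.
So F validates K, D, KD45, S5. The strongest is S5.

S5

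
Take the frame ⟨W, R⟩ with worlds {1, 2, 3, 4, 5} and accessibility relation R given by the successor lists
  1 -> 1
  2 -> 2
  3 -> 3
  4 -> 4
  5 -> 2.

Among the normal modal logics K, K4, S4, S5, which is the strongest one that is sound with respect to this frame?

Transitive (axiom 4): yes — every two-step R-path is closed by a direct edge.
Reflexive (axiom T): no — 5 is not related to itself.
Euclidean (axiom 5): yes — any two successors of a common world are R-related.
So F validates K, K4; S4 would additionally require R to be reflexive. The strongest is K4.

K4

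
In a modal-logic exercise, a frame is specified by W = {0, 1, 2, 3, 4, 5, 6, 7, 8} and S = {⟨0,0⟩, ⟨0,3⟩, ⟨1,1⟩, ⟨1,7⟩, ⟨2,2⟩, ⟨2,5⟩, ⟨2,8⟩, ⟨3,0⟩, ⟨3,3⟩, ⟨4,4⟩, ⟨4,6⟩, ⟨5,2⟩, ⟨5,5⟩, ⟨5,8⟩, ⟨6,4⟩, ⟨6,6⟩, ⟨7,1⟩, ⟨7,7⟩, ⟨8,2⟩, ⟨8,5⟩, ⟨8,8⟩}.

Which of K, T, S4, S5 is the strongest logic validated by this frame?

S5

Reflexive (axiom T): yes — every world is S-related to itself.
Transitive (axiom 4): yes — every two-step S-path is closed by a direct edge.
Euclidean (axiom 5): yes — any two successors of a common world are S-related.
So F validates K, T, S4, S5. The strongest is S5.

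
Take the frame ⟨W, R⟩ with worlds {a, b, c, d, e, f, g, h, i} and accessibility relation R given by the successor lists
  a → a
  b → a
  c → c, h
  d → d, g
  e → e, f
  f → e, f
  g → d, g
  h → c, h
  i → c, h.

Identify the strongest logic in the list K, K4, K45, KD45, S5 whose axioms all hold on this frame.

KD45

Transitive (axiom 4): yes — every two-step R-path is closed by a direct edge.
Euclidean (axiom 5): yes — any two successors of a common world are R-related.
Serial (axiom D): yes — every world has a successor (e.g. a R a).
Reflexive (axiom T): no — b is not related to itself.
So F validates K, K4, K45, KD45; S5 would additionally require R to be reflexive. The strongest is KD45.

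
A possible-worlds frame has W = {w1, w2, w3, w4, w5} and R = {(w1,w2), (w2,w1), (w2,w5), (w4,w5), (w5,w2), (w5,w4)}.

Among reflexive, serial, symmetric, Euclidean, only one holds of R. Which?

Reflexive: no — w1 is not related to itself.
Serial: no — w3 has no R-successor.
Symmetric: yes — every pair in R has its reverse in R.
Euclidean: no — w2 R w1 and w2 R w5, but not w1 R w5.
Only symmetric holds.

symmetric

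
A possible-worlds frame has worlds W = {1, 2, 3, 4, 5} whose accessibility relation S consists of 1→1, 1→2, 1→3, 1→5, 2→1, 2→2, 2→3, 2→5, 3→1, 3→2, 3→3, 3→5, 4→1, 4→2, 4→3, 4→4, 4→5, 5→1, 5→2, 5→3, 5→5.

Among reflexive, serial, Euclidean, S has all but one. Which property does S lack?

Reflexive: yes — every world is S-related to itself.
Serial: yes — every world has a successor (e.g. 1 S 1).
Euclidean: no — 4 S 1 and 4 S 4, but not 1 S 4.
Only Euclidean fails.

Euclidean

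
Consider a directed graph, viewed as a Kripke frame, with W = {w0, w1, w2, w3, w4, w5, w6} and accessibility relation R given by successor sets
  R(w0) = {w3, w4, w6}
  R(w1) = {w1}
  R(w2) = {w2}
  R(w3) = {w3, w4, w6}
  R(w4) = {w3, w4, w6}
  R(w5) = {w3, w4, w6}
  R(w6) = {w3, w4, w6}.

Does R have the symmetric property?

Symmetric: no — w0 R w3 but not w3 R w0.

No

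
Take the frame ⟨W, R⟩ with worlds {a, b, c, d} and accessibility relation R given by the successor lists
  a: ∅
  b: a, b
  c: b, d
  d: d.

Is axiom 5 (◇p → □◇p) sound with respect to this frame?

No

By correspondence theory, 5 is valid on a frame iff R is Euclidean.
Euclidean: no — c R b and c R d, but not b R d.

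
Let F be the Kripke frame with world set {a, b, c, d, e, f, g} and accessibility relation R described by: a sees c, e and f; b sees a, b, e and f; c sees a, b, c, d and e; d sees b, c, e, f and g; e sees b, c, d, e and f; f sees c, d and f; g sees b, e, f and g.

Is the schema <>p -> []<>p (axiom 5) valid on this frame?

No

By correspondence theory, 5 is valid on a frame iff R is Euclidean.
Euclidean: no — a R c and a R f, but not c R f.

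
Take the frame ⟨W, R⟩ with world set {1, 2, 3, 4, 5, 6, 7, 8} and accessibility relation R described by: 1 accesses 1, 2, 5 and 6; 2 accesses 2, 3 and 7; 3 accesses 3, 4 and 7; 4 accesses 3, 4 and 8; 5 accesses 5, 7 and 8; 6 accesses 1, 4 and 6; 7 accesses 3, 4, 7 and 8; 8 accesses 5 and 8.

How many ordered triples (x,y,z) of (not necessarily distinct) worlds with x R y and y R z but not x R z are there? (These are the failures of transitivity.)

Enumerating: (1,2,3), (1,2,7), (1,5,7), (1,5,8), (1,6,4), (2,3,4), (2,7,4), (2,7,8), (3,4,8), (3,7,8), (4,3,7), (4,8,5), … and 8 more.
Total: 20.

20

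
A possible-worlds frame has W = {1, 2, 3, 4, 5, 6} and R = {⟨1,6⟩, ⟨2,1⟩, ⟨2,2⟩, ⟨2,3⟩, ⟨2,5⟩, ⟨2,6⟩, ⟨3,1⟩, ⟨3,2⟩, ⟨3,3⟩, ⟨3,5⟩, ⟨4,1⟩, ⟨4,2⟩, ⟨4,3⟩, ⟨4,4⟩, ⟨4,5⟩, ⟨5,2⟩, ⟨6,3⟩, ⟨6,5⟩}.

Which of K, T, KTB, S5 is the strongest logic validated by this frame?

Reflexive (axiom T): no — 1 is not related to itself.
Symmetric (axiom B): no — 1 R 6 but not 6 R 1.
Euclidean (axiom 5): no — 2 R 1 and 2 R 3, but not 1 R 3.
So F validates K; T would additionally require R to be reflexive. The strongest is K.

K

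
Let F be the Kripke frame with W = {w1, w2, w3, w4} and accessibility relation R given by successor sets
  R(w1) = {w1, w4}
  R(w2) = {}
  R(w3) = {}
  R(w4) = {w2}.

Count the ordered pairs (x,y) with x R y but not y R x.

Enumerating: (w1,w4), (w4,w2).

2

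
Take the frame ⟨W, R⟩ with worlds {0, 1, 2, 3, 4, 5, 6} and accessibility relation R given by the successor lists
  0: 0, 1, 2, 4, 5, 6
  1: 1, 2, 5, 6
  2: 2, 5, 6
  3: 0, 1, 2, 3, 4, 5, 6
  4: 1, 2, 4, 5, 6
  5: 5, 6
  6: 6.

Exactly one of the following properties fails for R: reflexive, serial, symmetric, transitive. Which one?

symmetric

Reflexive: yes — every world is R-related to itself.
Serial: yes — every world has a successor (e.g. 0 R 0).
Symmetric: no — 0 R 1 but not 1 R 0.
Transitive: yes — every two-step R-path is closed by a direct edge.
Only symmetric fails.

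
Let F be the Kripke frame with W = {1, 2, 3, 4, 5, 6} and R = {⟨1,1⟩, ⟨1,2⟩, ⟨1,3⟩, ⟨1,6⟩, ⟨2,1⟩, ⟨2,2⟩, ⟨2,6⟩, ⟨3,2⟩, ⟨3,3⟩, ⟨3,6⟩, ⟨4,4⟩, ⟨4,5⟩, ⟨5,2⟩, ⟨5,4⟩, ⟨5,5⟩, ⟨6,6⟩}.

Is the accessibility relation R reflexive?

Reflexive: yes — every world is R-related to itself.

Yes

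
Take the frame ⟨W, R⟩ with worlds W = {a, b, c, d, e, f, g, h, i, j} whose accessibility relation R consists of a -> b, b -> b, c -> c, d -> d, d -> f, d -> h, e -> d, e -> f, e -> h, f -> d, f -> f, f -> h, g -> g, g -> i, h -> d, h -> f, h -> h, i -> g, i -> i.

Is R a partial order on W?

No

Reflexive: no — a is not related to itself.
Transitive: yes — every two-step R-path is closed by a direct edge.
Antisymmetric: no — d R f and f R d with d ≠ f.
So R is not a partial order.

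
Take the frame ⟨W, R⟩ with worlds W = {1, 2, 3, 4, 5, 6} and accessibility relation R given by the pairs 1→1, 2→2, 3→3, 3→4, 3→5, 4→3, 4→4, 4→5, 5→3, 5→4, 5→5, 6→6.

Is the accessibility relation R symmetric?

Symmetric: yes — every pair in R has its reverse in R.

Yes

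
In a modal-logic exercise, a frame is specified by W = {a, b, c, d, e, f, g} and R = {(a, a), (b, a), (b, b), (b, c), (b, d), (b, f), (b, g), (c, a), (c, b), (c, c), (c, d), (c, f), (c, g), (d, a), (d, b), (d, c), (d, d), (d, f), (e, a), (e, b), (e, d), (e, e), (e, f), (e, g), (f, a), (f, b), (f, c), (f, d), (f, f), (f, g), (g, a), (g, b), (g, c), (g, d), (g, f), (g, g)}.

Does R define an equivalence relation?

No

Reflexive: yes — every world is R-related to itself.
Symmetric: no — b R a but not a R b.
Transitive: no — d R b and b R g, but not d R g.
So R is not an equivalence relation.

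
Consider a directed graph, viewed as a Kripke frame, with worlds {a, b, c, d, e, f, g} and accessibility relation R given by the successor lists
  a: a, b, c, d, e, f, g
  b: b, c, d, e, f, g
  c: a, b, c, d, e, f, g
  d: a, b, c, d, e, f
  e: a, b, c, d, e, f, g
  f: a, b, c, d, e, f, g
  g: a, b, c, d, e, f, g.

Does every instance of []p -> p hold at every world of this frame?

Yes

The schema T characterises exactly the reflexive frames.
Reflexive: yes — every world is R-related to itself.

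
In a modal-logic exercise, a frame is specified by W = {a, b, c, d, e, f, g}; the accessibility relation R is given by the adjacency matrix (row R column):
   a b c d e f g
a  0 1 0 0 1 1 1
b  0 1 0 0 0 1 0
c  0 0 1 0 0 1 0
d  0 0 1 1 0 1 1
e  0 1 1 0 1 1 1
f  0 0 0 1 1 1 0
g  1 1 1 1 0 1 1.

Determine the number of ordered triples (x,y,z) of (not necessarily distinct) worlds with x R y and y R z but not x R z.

22

Enumerating: (a,e,c), (a,f,d), (a,g,a), (a,g,c), (a,g,d), (b,f,d), (b,f,e), (c,f,d), (c,f,e), (d,f,e), (d,g,a), (d,g,b), … and 10 more.
Total: 22.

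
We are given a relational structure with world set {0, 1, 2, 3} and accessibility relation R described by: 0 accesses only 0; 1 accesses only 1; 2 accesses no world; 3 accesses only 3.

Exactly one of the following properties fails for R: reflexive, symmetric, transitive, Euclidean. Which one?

reflexive

Reflexive: no — 2 is not related to itself.
Symmetric: yes — every pair in R has its reverse in R.
Transitive: yes — every two-step R-path is closed by a direct edge.
Euclidean: yes — any two successors of a common world are R-related.
Only reflexive fails.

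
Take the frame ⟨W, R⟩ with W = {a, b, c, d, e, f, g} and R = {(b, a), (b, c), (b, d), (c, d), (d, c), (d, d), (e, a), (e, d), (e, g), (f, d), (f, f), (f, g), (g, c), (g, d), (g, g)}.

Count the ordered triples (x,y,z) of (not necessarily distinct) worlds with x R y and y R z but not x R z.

5

Enumerating: (c,d,c), (e,d,c), (e,g,c), (f,d,c), (f,g,c).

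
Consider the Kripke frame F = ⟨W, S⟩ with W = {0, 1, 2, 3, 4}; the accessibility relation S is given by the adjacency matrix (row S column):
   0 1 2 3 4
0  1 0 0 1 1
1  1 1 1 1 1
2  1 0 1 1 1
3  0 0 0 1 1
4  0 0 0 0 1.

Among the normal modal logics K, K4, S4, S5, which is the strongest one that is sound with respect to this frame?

S4

Transitive (axiom 4): yes — every two-step S-path is closed by a direct edge.
Reflexive (axiom T): yes — every world is S-related to itself.
Euclidean (axiom 5): no — 0 S 4 and 0 S 3, but not 4 S 3.
So F validates K, K4, S4; S5 would additionally require S to be Euclidean. The strongest is S4.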